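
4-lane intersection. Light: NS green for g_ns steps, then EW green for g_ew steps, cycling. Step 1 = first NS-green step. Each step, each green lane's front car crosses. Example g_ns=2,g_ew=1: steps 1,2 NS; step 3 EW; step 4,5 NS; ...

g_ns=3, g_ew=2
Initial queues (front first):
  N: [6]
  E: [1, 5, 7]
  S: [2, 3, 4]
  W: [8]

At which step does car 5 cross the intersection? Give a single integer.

Step 1 [NS]: N:car6-GO,E:wait,S:car2-GO,W:wait | queues: N=0 E=3 S=2 W=1
Step 2 [NS]: N:empty,E:wait,S:car3-GO,W:wait | queues: N=0 E=3 S=1 W=1
Step 3 [NS]: N:empty,E:wait,S:car4-GO,W:wait | queues: N=0 E=3 S=0 W=1
Step 4 [EW]: N:wait,E:car1-GO,S:wait,W:car8-GO | queues: N=0 E=2 S=0 W=0
Step 5 [EW]: N:wait,E:car5-GO,S:wait,W:empty | queues: N=0 E=1 S=0 W=0
Step 6 [NS]: N:empty,E:wait,S:empty,W:wait | queues: N=0 E=1 S=0 W=0
Step 7 [NS]: N:empty,E:wait,S:empty,W:wait | queues: N=0 E=1 S=0 W=0
Step 8 [NS]: N:empty,E:wait,S:empty,W:wait | queues: N=0 E=1 S=0 W=0
Step 9 [EW]: N:wait,E:car7-GO,S:wait,W:empty | queues: N=0 E=0 S=0 W=0
Car 5 crosses at step 5

5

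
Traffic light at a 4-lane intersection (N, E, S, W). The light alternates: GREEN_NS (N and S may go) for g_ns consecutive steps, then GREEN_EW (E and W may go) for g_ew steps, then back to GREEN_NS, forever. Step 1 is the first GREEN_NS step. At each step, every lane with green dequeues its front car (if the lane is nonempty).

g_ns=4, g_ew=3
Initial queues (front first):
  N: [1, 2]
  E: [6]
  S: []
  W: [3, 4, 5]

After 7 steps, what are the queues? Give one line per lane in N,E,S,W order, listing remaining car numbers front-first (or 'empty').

Step 1 [NS]: N:car1-GO,E:wait,S:empty,W:wait | queues: N=1 E=1 S=0 W=3
Step 2 [NS]: N:car2-GO,E:wait,S:empty,W:wait | queues: N=0 E=1 S=0 W=3
Step 3 [NS]: N:empty,E:wait,S:empty,W:wait | queues: N=0 E=1 S=0 W=3
Step 4 [NS]: N:empty,E:wait,S:empty,W:wait | queues: N=0 E=1 S=0 W=3
Step 5 [EW]: N:wait,E:car6-GO,S:wait,W:car3-GO | queues: N=0 E=0 S=0 W=2
Step 6 [EW]: N:wait,E:empty,S:wait,W:car4-GO | queues: N=0 E=0 S=0 W=1
Step 7 [EW]: N:wait,E:empty,S:wait,W:car5-GO | queues: N=0 E=0 S=0 W=0

N: empty
E: empty
S: empty
W: empty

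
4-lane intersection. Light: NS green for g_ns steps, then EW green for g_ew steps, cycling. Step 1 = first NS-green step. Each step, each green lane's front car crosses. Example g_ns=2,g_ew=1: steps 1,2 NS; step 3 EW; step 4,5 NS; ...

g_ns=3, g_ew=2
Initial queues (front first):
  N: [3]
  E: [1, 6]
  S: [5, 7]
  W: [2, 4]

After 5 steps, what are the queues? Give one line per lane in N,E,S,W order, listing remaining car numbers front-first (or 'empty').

Step 1 [NS]: N:car3-GO,E:wait,S:car5-GO,W:wait | queues: N=0 E=2 S=1 W=2
Step 2 [NS]: N:empty,E:wait,S:car7-GO,W:wait | queues: N=0 E=2 S=0 W=2
Step 3 [NS]: N:empty,E:wait,S:empty,W:wait | queues: N=0 E=2 S=0 W=2
Step 4 [EW]: N:wait,E:car1-GO,S:wait,W:car2-GO | queues: N=0 E=1 S=0 W=1
Step 5 [EW]: N:wait,E:car6-GO,S:wait,W:car4-GO | queues: N=0 E=0 S=0 W=0

N: empty
E: empty
S: empty
W: empty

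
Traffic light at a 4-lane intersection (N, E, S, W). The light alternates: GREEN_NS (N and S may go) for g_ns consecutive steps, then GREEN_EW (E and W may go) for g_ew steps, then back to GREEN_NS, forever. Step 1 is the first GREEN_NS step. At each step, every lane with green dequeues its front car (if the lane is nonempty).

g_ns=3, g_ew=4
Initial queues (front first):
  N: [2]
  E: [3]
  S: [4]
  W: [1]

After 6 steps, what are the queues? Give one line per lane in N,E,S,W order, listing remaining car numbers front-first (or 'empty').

Step 1 [NS]: N:car2-GO,E:wait,S:car4-GO,W:wait | queues: N=0 E=1 S=0 W=1
Step 2 [NS]: N:empty,E:wait,S:empty,W:wait | queues: N=0 E=1 S=0 W=1
Step 3 [NS]: N:empty,E:wait,S:empty,W:wait | queues: N=0 E=1 S=0 W=1
Step 4 [EW]: N:wait,E:car3-GO,S:wait,W:car1-GO | queues: N=0 E=0 S=0 W=0

N: empty
E: empty
S: empty
W: empty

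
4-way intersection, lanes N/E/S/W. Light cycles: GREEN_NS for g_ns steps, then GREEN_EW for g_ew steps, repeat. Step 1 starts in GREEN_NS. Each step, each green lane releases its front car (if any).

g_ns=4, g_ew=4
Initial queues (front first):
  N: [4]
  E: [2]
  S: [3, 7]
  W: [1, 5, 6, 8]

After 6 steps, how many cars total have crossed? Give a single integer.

Step 1 [NS]: N:car4-GO,E:wait,S:car3-GO,W:wait | queues: N=0 E=1 S=1 W=4
Step 2 [NS]: N:empty,E:wait,S:car7-GO,W:wait | queues: N=0 E=1 S=0 W=4
Step 3 [NS]: N:empty,E:wait,S:empty,W:wait | queues: N=0 E=1 S=0 W=4
Step 4 [NS]: N:empty,E:wait,S:empty,W:wait | queues: N=0 E=1 S=0 W=4
Step 5 [EW]: N:wait,E:car2-GO,S:wait,W:car1-GO | queues: N=0 E=0 S=0 W=3
Step 6 [EW]: N:wait,E:empty,S:wait,W:car5-GO | queues: N=0 E=0 S=0 W=2
Cars crossed by step 6: 6

Answer: 6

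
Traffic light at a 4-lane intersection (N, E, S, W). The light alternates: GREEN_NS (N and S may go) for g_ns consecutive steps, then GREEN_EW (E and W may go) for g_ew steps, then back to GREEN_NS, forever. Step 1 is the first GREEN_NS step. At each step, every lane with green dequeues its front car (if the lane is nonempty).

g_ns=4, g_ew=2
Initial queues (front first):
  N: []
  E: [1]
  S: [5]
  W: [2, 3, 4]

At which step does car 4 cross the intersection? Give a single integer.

Step 1 [NS]: N:empty,E:wait,S:car5-GO,W:wait | queues: N=0 E=1 S=0 W=3
Step 2 [NS]: N:empty,E:wait,S:empty,W:wait | queues: N=0 E=1 S=0 W=3
Step 3 [NS]: N:empty,E:wait,S:empty,W:wait | queues: N=0 E=1 S=0 W=3
Step 4 [NS]: N:empty,E:wait,S:empty,W:wait | queues: N=0 E=1 S=0 W=3
Step 5 [EW]: N:wait,E:car1-GO,S:wait,W:car2-GO | queues: N=0 E=0 S=0 W=2
Step 6 [EW]: N:wait,E:empty,S:wait,W:car3-GO | queues: N=0 E=0 S=0 W=1
Step 7 [NS]: N:empty,E:wait,S:empty,W:wait | queues: N=0 E=0 S=0 W=1
Step 8 [NS]: N:empty,E:wait,S:empty,W:wait | queues: N=0 E=0 S=0 W=1
Step 9 [NS]: N:empty,E:wait,S:empty,W:wait | queues: N=0 E=0 S=0 W=1
Step 10 [NS]: N:empty,E:wait,S:empty,W:wait | queues: N=0 E=0 S=0 W=1
Step 11 [EW]: N:wait,E:empty,S:wait,W:car4-GO | queues: N=0 E=0 S=0 W=0
Car 4 crosses at step 11

11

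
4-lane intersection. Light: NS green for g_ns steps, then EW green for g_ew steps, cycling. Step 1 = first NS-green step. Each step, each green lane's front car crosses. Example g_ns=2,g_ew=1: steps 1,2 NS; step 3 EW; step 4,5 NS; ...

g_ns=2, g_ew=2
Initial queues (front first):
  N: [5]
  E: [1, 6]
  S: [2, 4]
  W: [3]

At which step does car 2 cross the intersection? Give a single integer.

Step 1 [NS]: N:car5-GO,E:wait,S:car2-GO,W:wait | queues: N=0 E=2 S=1 W=1
Step 2 [NS]: N:empty,E:wait,S:car4-GO,W:wait | queues: N=0 E=2 S=0 W=1
Step 3 [EW]: N:wait,E:car1-GO,S:wait,W:car3-GO | queues: N=0 E=1 S=0 W=0
Step 4 [EW]: N:wait,E:car6-GO,S:wait,W:empty | queues: N=0 E=0 S=0 W=0
Car 2 crosses at step 1

1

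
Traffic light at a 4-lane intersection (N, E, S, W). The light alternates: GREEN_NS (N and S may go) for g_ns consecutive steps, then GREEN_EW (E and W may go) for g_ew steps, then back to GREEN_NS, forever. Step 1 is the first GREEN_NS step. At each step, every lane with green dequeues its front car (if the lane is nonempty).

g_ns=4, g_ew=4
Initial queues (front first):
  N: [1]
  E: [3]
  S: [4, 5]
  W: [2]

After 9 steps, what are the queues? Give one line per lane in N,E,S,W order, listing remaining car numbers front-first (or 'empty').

Step 1 [NS]: N:car1-GO,E:wait,S:car4-GO,W:wait | queues: N=0 E=1 S=1 W=1
Step 2 [NS]: N:empty,E:wait,S:car5-GO,W:wait | queues: N=0 E=1 S=0 W=1
Step 3 [NS]: N:empty,E:wait,S:empty,W:wait | queues: N=0 E=1 S=0 W=1
Step 4 [NS]: N:empty,E:wait,S:empty,W:wait | queues: N=0 E=1 S=0 W=1
Step 5 [EW]: N:wait,E:car3-GO,S:wait,W:car2-GO | queues: N=0 E=0 S=0 W=0

N: empty
E: empty
S: empty
W: empty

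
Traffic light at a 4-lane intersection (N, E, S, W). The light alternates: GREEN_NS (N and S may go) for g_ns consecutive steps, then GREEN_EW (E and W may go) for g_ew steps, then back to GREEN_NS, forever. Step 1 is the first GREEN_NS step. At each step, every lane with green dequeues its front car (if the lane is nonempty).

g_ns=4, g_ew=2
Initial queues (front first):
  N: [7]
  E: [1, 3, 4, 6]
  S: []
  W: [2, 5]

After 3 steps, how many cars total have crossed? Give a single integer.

Answer: 1

Derivation:
Step 1 [NS]: N:car7-GO,E:wait,S:empty,W:wait | queues: N=0 E=4 S=0 W=2
Step 2 [NS]: N:empty,E:wait,S:empty,W:wait | queues: N=0 E=4 S=0 W=2
Step 3 [NS]: N:empty,E:wait,S:empty,W:wait | queues: N=0 E=4 S=0 W=2
Cars crossed by step 3: 1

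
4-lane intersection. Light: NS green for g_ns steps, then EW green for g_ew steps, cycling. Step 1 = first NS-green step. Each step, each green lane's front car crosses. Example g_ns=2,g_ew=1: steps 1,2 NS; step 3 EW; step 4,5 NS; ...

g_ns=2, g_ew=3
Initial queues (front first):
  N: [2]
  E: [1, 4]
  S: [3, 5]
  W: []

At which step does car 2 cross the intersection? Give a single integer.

Step 1 [NS]: N:car2-GO,E:wait,S:car3-GO,W:wait | queues: N=0 E=2 S=1 W=0
Step 2 [NS]: N:empty,E:wait,S:car5-GO,W:wait | queues: N=0 E=2 S=0 W=0
Step 3 [EW]: N:wait,E:car1-GO,S:wait,W:empty | queues: N=0 E=1 S=0 W=0
Step 4 [EW]: N:wait,E:car4-GO,S:wait,W:empty | queues: N=0 E=0 S=0 W=0
Car 2 crosses at step 1

1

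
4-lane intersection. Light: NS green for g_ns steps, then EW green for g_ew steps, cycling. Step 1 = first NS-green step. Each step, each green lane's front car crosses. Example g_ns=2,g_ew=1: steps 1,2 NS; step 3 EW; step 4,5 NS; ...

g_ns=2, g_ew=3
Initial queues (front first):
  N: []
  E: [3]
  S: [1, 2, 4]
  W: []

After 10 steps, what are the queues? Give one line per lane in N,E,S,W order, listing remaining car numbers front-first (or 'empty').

Step 1 [NS]: N:empty,E:wait,S:car1-GO,W:wait | queues: N=0 E=1 S=2 W=0
Step 2 [NS]: N:empty,E:wait,S:car2-GO,W:wait | queues: N=0 E=1 S=1 W=0
Step 3 [EW]: N:wait,E:car3-GO,S:wait,W:empty | queues: N=0 E=0 S=1 W=0
Step 4 [EW]: N:wait,E:empty,S:wait,W:empty | queues: N=0 E=0 S=1 W=0
Step 5 [EW]: N:wait,E:empty,S:wait,W:empty | queues: N=0 E=0 S=1 W=0
Step 6 [NS]: N:empty,E:wait,S:car4-GO,W:wait | queues: N=0 E=0 S=0 W=0

N: empty
E: empty
S: empty
W: empty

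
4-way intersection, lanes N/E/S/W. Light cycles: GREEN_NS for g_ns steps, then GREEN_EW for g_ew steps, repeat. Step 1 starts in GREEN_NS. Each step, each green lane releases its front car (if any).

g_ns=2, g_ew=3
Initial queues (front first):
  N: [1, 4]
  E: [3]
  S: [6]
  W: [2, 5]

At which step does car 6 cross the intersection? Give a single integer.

Step 1 [NS]: N:car1-GO,E:wait,S:car6-GO,W:wait | queues: N=1 E=1 S=0 W=2
Step 2 [NS]: N:car4-GO,E:wait,S:empty,W:wait | queues: N=0 E=1 S=0 W=2
Step 3 [EW]: N:wait,E:car3-GO,S:wait,W:car2-GO | queues: N=0 E=0 S=0 W=1
Step 4 [EW]: N:wait,E:empty,S:wait,W:car5-GO | queues: N=0 E=0 S=0 W=0
Car 6 crosses at step 1

1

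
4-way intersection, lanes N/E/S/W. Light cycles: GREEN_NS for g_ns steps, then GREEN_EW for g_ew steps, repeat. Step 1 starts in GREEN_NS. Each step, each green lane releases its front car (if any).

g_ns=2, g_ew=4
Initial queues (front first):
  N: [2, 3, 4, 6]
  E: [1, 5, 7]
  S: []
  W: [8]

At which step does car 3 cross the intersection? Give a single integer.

Step 1 [NS]: N:car2-GO,E:wait,S:empty,W:wait | queues: N=3 E=3 S=0 W=1
Step 2 [NS]: N:car3-GO,E:wait,S:empty,W:wait | queues: N=2 E=3 S=0 W=1
Step 3 [EW]: N:wait,E:car1-GO,S:wait,W:car8-GO | queues: N=2 E=2 S=0 W=0
Step 4 [EW]: N:wait,E:car5-GO,S:wait,W:empty | queues: N=2 E=1 S=0 W=0
Step 5 [EW]: N:wait,E:car7-GO,S:wait,W:empty | queues: N=2 E=0 S=0 W=0
Step 6 [EW]: N:wait,E:empty,S:wait,W:empty | queues: N=2 E=0 S=0 W=0
Step 7 [NS]: N:car4-GO,E:wait,S:empty,W:wait | queues: N=1 E=0 S=0 W=0
Step 8 [NS]: N:car6-GO,E:wait,S:empty,W:wait | queues: N=0 E=0 S=0 W=0
Car 3 crosses at step 2

2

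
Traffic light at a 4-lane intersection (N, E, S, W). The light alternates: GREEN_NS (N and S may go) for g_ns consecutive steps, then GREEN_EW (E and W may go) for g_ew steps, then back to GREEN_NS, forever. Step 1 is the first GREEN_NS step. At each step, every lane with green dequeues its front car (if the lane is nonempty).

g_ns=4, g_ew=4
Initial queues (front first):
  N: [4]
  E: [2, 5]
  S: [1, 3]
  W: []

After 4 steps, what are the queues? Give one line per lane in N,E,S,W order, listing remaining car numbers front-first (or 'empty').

Step 1 [NS]: N:car4-GO,E:wait,S:car1-GO,W:wait | queues: N=0 E=2 S=1 W=0
Step 2 [NS]: N:empty,E:wait,S:car3-GO,W:wait | queues: N=0 E=2 S=0 W=0
Step 3 [NS]: N:empty,E:wait,S:empty,W:wait | queues: N=0 E=2 S=0 W=0
Step 4 [NS]: N:empty,E:wait,S:empty,W:wait | queues: N=0 E=2 S=0 W=0

N: empty
E: 2 5
S: empty
W: empty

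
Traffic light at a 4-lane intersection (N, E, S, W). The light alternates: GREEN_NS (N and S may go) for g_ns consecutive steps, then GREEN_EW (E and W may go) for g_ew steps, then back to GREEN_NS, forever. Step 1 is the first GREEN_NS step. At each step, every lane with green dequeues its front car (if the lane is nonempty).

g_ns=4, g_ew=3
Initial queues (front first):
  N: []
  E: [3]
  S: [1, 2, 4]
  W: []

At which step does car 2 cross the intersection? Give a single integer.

Step 1 [NS]: N:empty,E:wait,S:car1-GO,W:wait | queues: N=0 E=1 S=2 W=0
Step 2 [NS]: N:empty,E:wait,S:car2-GO,W:wait | queues: N=0 E=1 S=1 W=0
Step 3 [NS]: N:empty,E:wait,S:car4-GO,W:wait | queues: N=0 E=1 S=0 W=0
Step 4 [NS]: N:empty,E:wait,S:empty,W:wait | queues: N=0 E=1 S=0 W=0
Step 5 [EW]: N:wait,E:car3-GO,S:wait,W:empty | queues: N=0 E=0 S=0 W=0
Car 2 crosses at step 2

2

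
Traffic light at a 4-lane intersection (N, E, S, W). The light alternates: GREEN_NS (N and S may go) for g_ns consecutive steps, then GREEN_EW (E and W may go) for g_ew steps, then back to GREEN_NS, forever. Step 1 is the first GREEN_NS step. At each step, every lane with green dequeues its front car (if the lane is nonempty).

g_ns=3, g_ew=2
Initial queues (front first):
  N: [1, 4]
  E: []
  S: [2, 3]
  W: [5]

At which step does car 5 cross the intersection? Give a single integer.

Step 1 [NS]: N:car1-GO,E:wait,S:car2-GO,W:wait | queues: N=1 E=0 S=1 W=1
Step 2 [NS]: N:car4-GO,E:wait,S:car3-GO,W:wait | queues: N=0 E=0 S=0 W=1
Step 3 [NS]: N:empty,E:wait,S:empty,W:wait | queues: N=0 E=0 S=0 W=1
Step 4 [EW]: N:wait,E:empty,S:wait,W:car5-GO | queues: N=0 E=0 S=0 W=0
Car 5 crosses at step 4

4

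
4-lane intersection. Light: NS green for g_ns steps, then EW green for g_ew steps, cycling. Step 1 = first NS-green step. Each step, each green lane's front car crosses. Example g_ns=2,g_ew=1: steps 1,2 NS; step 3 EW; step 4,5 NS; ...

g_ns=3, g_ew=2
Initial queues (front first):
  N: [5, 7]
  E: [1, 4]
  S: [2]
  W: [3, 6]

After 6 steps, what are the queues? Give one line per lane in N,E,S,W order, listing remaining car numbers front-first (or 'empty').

Step 1 [NS]: N:car5-GO,E:wait,S:car2-GO,W:wait | queues: N=1 E=2 S=0 W=2
Step 2 [NS]: N:car7-GO,E:wait,S:empty,W:wait | queues: N=0 E=2 S=0 W=2
Step 3 [NS]: N:empty,E:wait,S:empty,W:wait | queues: N=0 E=2 S=0 W=2
Step 4 [EW]: N:wait,E:car1-GO,S:wait,W:car3-GO | queues: N=0 E=1 S=0 W=1
Step 5 [EW]: N:wait,E:car4-GO,S:wait,W:car6-GO | queues: N=0 E=0 S=0 W=0

N: empty
E: empty
S: empty
W: empty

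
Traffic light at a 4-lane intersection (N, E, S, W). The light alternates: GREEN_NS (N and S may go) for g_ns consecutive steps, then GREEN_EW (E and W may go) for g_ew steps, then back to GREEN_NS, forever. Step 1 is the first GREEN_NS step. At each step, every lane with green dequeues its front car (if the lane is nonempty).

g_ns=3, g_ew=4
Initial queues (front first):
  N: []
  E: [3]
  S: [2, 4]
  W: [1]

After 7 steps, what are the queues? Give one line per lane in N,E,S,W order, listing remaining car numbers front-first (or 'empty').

Step 1 [NS]: N:empty,E:wait,S:car2-GO,W:wait | queues: N=0 E=1 S=1 W=1
Step 2 [NS]: N:empty,E:wait,S:car4-GO,W:wait | queues: N=0 E=1 S=0 W=1
Step 3 [NS]: N:empty,E:wait,S:empty,W:wait | queues: N=0 E=1 S=0 W=1
Step 4 [EW]: N:wait,E:car3-GO,S:wait,W:car1-GO | queues: N=0 E=0 S=0 W=0

N: empty
E: empty
S: empty
W: empty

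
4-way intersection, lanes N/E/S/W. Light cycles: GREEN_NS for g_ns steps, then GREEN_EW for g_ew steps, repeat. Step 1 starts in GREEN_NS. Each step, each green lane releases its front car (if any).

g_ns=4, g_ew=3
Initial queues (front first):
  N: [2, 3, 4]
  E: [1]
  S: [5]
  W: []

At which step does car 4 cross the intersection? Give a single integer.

Step 1 [NS]: N:car2-GO,E:wait,S:car5-GO,W:wait | queues: N=2 E=1 S=0 W=0
Step 2 [NS]: N:car3-GO,E:wait,S:empty,W:wait | queues: N=1 E=1 S=0 W=0
Step 3 [NS]: N:car4-GO,E:wait,S:empty,W:wait | queues: N=0 E=1 S=0 W=0
Step 4 [NS]: N:empty,E:wait,S:empty,W:wait | queues: N=0 E=1 S=0 W=0
Step 5 [EW]: N:wait,E:car1-GO,S:wait,W:empty | queues: N=0 E=0 S=0 W=0
Car 4 crosses at step 3

3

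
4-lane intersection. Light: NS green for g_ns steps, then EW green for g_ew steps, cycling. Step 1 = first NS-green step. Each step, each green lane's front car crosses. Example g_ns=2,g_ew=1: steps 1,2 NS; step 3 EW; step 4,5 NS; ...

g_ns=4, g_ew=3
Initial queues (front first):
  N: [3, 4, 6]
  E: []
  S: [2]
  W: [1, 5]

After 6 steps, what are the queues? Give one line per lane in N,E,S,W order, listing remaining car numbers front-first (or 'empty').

Step 1 [NS]: N:car3-GO,E:wait,S:car2-GO,W:wait | queues: N=2 E=0 S=0 W=2
Step 2 [NS]: N:car4-GO,E:wait,S:empty,W:wait | queues: N=1 E=0 S=0 W=2
Step 3 [NS]: N:car6-GO,E:wait,S:empty,W:wait | queues: N=0 E=0 S=0 W=2
Step 4 [NS]: N:empty,E:wait,S:empty,W:wait | queues: N=0 E=0 S=0 W=2
Step 5 [EW]: N:wait,E:empty,S:wait,W:car1-GO | queues: N=0 E=0 S=0 W=1
Step 6 [EW]: N:wait,E:empty,S:wait,W:car5-GO | queues: N=0 E=0 S=0 W=0

N: empty
E: empty
S: empty
W: empty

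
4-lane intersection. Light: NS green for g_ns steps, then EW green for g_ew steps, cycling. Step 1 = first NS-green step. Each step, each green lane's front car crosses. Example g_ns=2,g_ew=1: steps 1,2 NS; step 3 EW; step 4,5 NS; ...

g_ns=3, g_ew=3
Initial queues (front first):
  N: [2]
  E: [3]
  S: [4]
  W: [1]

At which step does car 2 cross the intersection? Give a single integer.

Step 1 [NS]: N:car2-GO,E:wait,S:car4-GO,W:wait | queues: N=0 E=1 S=0 W=1
Step 2 [NS]: N:empty,E:wait,S:empty,W:wait | queues: N=0 E=1 S=0 W=1
Step 3 [NS]: N:empty,E:wait,S:empty,W:wait | queues: N=0 E=1 S=0 W=1
Step 4 [EW]: N:wait,E:car3-GO,S:wait,W:car1-GO | queues: N=0 E=0 S=0 W=0
Car 2 crosses at step 1

1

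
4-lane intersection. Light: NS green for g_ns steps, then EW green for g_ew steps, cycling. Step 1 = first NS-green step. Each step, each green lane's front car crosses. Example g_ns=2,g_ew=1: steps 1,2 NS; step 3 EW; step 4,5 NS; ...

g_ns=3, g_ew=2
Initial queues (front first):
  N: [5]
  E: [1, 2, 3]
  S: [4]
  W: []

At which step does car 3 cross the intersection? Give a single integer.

Step 1 [NS]: N:car5-GO,E:wait,S:car4-GO,W:wait | queues: N=0 E=3 S=0 W=0
Step 2 [NS]: N:empty,E:wait,S:empty,W:wait | queues: N=0 E=3 S=0 W=0
Step 3 [NS]: N:empty,E:wait,S:empty,W:wait | queues: N=0 E=3 S=0 W=0
Step 4 [EW]: N:wait,E:car1-GO,S:wait,W:empty | queues: N=0 E=2 S=0 W=0
Step 5 [EW]: N:wait,E:car2-GO,S:wait,W:empty | queues: N=0 E=1 S=0 W=0
Step 6 [NS]: N:empty,E:wait,S:empty,W:wait | queues: N=0 E=1 S=0 W=0
Step 7 [NS]: N:empty,E:wait,S:empty,W:wait | queues: N=0 E=1 S=0 W=0
Step 8 [NS]: N:empty,E:wait,S:empty,W:wait | queues: N=0 E=1 S=0 W=0
Step 9 [EW]: N:wait,E:car3-GO,S:wait,W:empty | queues: N=0 E=0 S=0 W=0
Car 3 crosses at step 9

9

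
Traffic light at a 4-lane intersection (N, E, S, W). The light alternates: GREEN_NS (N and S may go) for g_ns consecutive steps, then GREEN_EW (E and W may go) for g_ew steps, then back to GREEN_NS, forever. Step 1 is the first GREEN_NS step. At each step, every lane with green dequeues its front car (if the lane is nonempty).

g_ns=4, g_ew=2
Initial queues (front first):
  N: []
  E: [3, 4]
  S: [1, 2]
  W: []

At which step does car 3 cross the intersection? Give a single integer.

Step 1 [NS]: N:empty,E:wait,S:car1-GO,W:wait | queues: N=0 E=2 S=1 W=0
Step 2 [NS]: N:empty,E:wait,S:car2-GO,W:wait | queues: N=0 E=2 S=0 W=0
Step 3 [NS]: N:empty,E:wait,S:empty,W:wait | queues: N=0 E=2 S=0 W=0
Step 4 [NS]: N:empty,E:wait,S:empty,W:wait | queues: N=0 E=2 S=0 W=0
Step 5 [EW]: N:wait,E:car3-GO,S:wait,W:empty | queues: N=0 E=1 S=0 W=0
Step 6 [EW]: N:wait,E:car4-GO,S:wait,W:empty | queues: N=0 E=0 S=0 W=0
Car 3 crosses at step 5

5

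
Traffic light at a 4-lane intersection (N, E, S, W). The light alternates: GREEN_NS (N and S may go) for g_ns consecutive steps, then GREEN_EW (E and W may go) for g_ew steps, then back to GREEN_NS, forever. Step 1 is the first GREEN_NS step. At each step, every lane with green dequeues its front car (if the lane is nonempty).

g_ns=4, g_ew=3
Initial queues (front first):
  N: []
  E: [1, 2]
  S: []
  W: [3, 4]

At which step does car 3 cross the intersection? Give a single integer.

Step 1 [NS]: N:empty,E:wait,S:empty,W:wait | queues: N=0 E=2 S=0 W=2
Step 2 [NS]: N:empty,E:wait,S:empty,W:wait | queues: N=0 E=2 S=0 W=2
Step 3 [NS]: N:empty,E:wait,S:empty,W:wait | queues: N=0 E=2 S=0 W=2
Step 4 [NS]: N:empty,E:wait,S:empty,W:wait | queues: N=0 E=2 S=0 W=2
Step 5 [EW]: N:wait,E:car1-GO,S:wait,W:car3-GO | queues: N=0 E=1 S=0 W=1
Step 6 [EW]: N:wait,E:car2-GO,S:wait,W:car4-GO | queues: N=0 E=0 S=0 W=0
Car 3 crosses at step 5

5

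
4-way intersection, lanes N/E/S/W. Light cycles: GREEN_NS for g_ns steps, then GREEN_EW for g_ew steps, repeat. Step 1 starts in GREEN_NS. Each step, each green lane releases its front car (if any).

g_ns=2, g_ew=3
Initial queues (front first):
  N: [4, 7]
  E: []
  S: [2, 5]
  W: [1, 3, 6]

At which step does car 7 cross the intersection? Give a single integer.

Step 1 [NS]: N:car4-GO,E:wait,S:car2-GO,W:wait | queues: N=1 E=0 S=1 W=3
Step 2 [NS]: N:car7-GO,E:wait,S:car5-GO,W:wait | queues: N=0 E=0 S=0 W=3
Step 3 [EW]: N:wait,E:empty,S:wait,W:car1-GO | queues: N=0 E=0 S=0 W=2
Step 4 [EW]: N:wait,E:empty,S:wait,W:car3-GO | queues: N=0 E=0 S=0 W=1
Step 5 [EW]: N:wait,E:empty,S:wait,W:car6-GO | queues: N=0 E=0 S=0 W=0
Car 7 crosses at step 2

2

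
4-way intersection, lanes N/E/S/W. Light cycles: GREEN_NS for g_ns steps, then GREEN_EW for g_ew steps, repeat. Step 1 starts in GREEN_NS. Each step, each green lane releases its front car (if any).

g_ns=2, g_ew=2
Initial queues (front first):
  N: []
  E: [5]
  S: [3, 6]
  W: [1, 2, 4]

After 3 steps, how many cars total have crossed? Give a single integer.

Step 1 [NS]: N:empty,E:wait,S:car3-GO,W:wait | queues: N=0 E=1 S=1 W=3
Step 2 [NS]: N:empty,E:wait,S:car6-GO,W:wait | queues: N=0 E=1 S=0 W=3
Step 3 [EW]: N:wait,E:car5-GO,S:wait,W:car1-GO | queues: N=0 E=0 S=0 W=2
Cars crossed by step 3: 4

Answer: 4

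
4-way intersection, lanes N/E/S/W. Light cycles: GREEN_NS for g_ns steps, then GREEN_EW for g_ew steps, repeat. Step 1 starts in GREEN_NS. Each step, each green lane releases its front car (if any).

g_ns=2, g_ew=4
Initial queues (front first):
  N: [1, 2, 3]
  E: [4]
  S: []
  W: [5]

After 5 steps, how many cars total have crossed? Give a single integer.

Answer: 4

Derivation:
Step 1 [NS]: N:car1-GO,E:wait,S:empty,W:wait | queues: N=2 E=1 S=0 W=1
Step 2 [NS]: N:car2-GO,E:wait,S:empty,W:wait | queues: N=1 E=1 S=0 W=1
Step 3 [EW]: N:wait,E:car4-GO,S:wait,W:car5-GO | queues: N=1 E=0 S=0 W=0
Step 4 [EW]: N:wait,E:empty,S:wait,W:empty | queues: N=1 E=0 S=0 W=0
Step 5 [EW]: N:wait,E:empty,S:wait,W:empty | queues: N=1 E=0 S=0 W=0
Cars crossed by step 5: 4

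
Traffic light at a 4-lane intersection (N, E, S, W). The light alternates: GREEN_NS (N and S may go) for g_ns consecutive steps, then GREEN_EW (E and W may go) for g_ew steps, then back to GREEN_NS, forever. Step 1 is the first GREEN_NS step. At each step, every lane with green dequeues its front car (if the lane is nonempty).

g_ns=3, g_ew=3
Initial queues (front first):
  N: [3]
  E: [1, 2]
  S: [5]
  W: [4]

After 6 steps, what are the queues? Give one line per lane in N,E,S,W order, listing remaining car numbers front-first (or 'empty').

Step 1 [NS]: N:car3-GO,E:wait,S:car5-GO,W:wait | queues: N=0 E=2 S=0 W=1
Step 2 [NS]: N:empty,E:wait,S:empty,W:wait | queues: N=0 E=2 S=0 W=1
Step 3 [NS]: N:empty,E:wait,S:empty,W:wait | queues: N=0 E=2 S=0 W=1
Step 4 [EW]: N:wait,E:car1-GO,S:wait,W:car4-GO | queues: N=0 E=1 S=0 W=0
Step 5 [EW]: N:wait,E:car2-GO,S:wait,W:empty | queues: N=0 E=0 S=0 W=0

N: empty
E: empty
S: empty
W: empty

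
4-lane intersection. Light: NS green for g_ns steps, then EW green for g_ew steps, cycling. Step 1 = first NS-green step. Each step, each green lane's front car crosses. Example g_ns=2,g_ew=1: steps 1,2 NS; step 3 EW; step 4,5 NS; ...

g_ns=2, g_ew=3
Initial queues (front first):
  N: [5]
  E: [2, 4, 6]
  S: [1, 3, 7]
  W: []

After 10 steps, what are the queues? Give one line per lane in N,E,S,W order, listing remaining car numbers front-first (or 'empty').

Step 1 [NS]: N:car5-GO,E:wait,S:car1-GO,W:wait | queues: N=0 E=3 S=2 W=0
Step 2 [NS]: N:empty,E:wait,S:car3-GO,W:wait | queues: N=0 E=3 S=1 W=0
Step 3 [EW]: N:wait,E:car2-GO,S:wait,W:empty | queues: N=0 E=2 S=1 W=0
Step 4 [EW]: N:wait,E:car4-GO,S:wait,W:empty | queues: N=0 E=1 S=1 W=0
Step 5 [EW]: N:wait,E:car6-GO,S:wait,W:empty | queues: N=0 E=0 S=1 W=0
Step 6 [NS]: N:empty,E:wait,S:car7-GO,W:wait | queues: N=0 E=0 S=0 W=0

N: empty
E: empty
S: empty
W: empty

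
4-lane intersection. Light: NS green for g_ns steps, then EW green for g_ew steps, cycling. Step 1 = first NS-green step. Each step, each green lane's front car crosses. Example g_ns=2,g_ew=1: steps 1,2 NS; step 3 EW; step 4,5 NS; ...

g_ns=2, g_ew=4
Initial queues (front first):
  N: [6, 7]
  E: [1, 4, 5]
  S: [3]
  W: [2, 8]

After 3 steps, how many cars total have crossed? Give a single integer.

Step 1 [NS]: N:car6-GO,E:wait,S:car3-GO,W:wait | queues: N=1 E=3 S=0 W=2
Step 2 [NS]: N:car7-GO,E:wait,S:empty,W:wait | queues: N=0 E=3 S=0 W=2
Step 3 [EW]: N:wait,E:car1-GO,S:wait,W:car2-GO | queues: N=0 E=2 S=0 W=1
Cars crossed by step 3: 5

Answer: 5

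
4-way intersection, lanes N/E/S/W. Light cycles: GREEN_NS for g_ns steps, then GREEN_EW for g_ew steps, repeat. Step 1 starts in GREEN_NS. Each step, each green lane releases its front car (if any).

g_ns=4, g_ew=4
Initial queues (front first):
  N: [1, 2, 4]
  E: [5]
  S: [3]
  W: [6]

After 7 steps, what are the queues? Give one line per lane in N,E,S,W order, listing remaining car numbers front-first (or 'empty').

Step 1 [NS]: N:car1-GO,E:wait,S:car3-GO,W:wait | queues: N=2 E=1 S=0 W=1
Step 2 [NS]: N:car2-GO,E:wait,S:empty,W:wait | queues: N=1 E=1 S=0 W=1
Step 3 [NS]: N:car4-GO,E:wait,S:empty,W:wait | queues: N=0 E=1 S=0 W=1
Step 4 [NS]: N:empty,E:wait,S:empty,W:wait | queues: N=0 E=1 S=0 W=1
Step 5 [EW]: N:wait,E:car5-GO,S:wait,W:car6-GO | queues: N=0 E=0 S=0 W=0

N: empty
E: empty
S: empty
W: empty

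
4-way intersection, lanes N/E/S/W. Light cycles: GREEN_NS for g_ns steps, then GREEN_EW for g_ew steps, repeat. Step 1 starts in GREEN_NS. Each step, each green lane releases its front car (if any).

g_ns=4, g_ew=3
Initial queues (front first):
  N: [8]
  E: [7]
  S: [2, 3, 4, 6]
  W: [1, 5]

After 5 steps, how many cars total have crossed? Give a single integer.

Step 1 [NS]: N:car8-GO,E:wait,S:car2-GO,W:wait | queues: N=0 E=1 S=3 W=2
Step 2 [NS]: N:empty,E:wait,S:car3-GO,W:wait | queues: N=0 E=1 S=2 W=2
Step 3 [NS]: N:empty,E:wait,S:car4-GO,W:wait | queues: N=0 E=1 S=1 W=2
Step 4 [NS]: N:empty,E:wait,S:car6-GO,W:wait | queues: N=0 E=1 S=0 W=2
Step 5 [EW]: N:wait,E:car7-GO,S:wait,W:car1-GO | queues: N=0 E=0 S=0 W=1
Cars crossed by step 5: 7

Answer: 7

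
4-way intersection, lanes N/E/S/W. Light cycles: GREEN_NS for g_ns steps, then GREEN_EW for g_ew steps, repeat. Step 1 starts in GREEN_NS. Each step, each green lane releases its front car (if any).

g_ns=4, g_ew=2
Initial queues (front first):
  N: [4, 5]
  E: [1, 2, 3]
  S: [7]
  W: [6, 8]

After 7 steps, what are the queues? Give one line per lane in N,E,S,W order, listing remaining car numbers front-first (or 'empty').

Step 1 [NS]: N:car4-GO,E:wait,S:car7-GO,W:wait | queues: N=1 E=3 S=0 W=2
Step 2 [NS]: N:car5-GO,E:wait,S:empty,W:wait | queues: N=0 E=3 S=0 W=2
Step 3 [NS]: N:empty,E:wait,S:empty,W:wait | queues: N=0 E=3 S=0 W=2
Step 4 [NS]: N:empty,E:wait,S:empty,W:wait | queues: N=0 E=3 S=0 W=2
Step 5 [EW]: N:wait,E:car1-GO,S:wait,W:car6-GO | queues: N=0 E=2 S=0 W=1
Step 6 [EW]: N:wait,E:car2-GO,S:wait,W:car8-GO | queues: N=0 E=1 S=0 W=0
Step 7 [NS]: N:empty,E:wait,S:empty,W:wait | queues: N=0 E=1 S=0 W=0

N: empty
E: 3
S: empty
W: empty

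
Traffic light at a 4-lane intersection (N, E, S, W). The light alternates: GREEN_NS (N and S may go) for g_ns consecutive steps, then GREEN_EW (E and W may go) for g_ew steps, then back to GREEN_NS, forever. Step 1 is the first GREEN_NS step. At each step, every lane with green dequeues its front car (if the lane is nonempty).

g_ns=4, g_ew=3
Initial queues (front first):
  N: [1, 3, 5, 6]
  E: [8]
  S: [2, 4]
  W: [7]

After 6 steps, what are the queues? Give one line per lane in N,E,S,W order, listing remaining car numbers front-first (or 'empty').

Step 1 [NS]: N:car1-GO,E:wait,S:car2-GO,W:wait | queues: N=3 E=1 S=1 W=1
Step 2 [NS]: N:car3-GO,E:wait,S:car4-GO,W:wait | queues: N=2 E=1 S=0 W=1
Step 3 [NS]: N:car5-GO,E:wait,S:empty,W:wait | queues: N=1 E=1 S=0 W=1
Step 4 [NS]: N:car6-GO,E:wait,S:empty,W:wait | queues: N=0 E=1 S=0 W=1
Step 5 [EW]: N:wait,E:car8-GO,S:wait,W:car7-GO | queues: N=0 E=0 S=0 W=0

N: empty
E: empty
S: empty
W: empty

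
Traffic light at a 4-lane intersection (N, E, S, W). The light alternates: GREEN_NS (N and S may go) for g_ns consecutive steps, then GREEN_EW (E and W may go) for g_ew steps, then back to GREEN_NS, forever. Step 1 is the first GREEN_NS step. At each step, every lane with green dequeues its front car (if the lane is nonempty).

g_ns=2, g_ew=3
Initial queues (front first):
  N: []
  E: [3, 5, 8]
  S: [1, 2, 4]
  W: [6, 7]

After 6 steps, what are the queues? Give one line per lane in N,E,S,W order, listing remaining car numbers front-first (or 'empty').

Step 1 [NS]: N:empty,E:wait,S:car1-GO,W:wait | queues: N=0 E=3 S=2 W=2
Step 2 [NS]: N:empty,E:wait,S:car2-GO,W:wait | queues: N=0 E=3 S=1 W=2
Step 3 [EW]: N:wait,E:car3-GO,S:wait,W:car6-GO | queues: N=0 E=2 S=1 W=1
Step 4 [EW]: N:wait,E:car5-GO,S:wait,W:car7-GO | queues: N=0 E=1 S=1 W=0
Step 5 [EW]: N:wait,E:car8-GO,S:wait,W:empty | queues: N=0 E=0 S=1 W=0
Step 6 [NS]: N:empty,E:wait,S:car4-GO,W:wait | queues: N=0 E=0 S=0 W=0

N: empty
E: empty
S: empty
W: empty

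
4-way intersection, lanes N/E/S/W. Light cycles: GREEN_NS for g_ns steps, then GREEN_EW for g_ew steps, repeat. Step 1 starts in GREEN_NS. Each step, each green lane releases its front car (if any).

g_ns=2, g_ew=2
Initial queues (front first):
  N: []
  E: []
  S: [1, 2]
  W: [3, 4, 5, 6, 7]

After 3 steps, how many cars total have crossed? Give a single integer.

Answer: 3

Derivation:
Step 1 [NS]: N:empty,E:wait,S:car1-GO,W:wait | queues: N=0 E=0 S=1 W=5
Step 2 [NS]: N:empty,E:wait,S:car2-GO,W:wait | queues: N=0 E=0 S=0 W=5
Step 3 [EW]: N:wait,E:empty,S:wait,W:car3-GO | queues: N=0 E=0 S=0 W=4
Cars crossed by step 3: 3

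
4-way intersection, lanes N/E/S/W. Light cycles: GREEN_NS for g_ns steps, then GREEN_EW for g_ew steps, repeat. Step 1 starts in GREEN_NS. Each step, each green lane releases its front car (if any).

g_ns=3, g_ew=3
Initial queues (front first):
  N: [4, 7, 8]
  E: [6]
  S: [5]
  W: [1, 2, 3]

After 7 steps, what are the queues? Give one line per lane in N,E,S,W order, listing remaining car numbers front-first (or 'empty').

Step 1 [NS]: N:car4-GO,E:wait,S:car5-GO,W:wait | queues: N=2 E=1 S=0 W=3
Step 2 [NS]: N:car7-GO,E:wait,S:empty,W:wait | queues: N=1 E=1 S=0 W=3
Step 3 [NS]: N:car8-GO,E:wait,S:empty,W:wait | queues: N=0 E=1 S=0 W=3
Step 4 [EW]: N:wait,E:car6-GO,S:wait,W:car1-GO | queues: N=0 E=0 S=0 W=2
Step 5 [EW]: N:wait,E:empty,S:wait,W:car2-GO | queues: N=0 E=0 S=0 W=1
Step 6 [EW]: N:wait,E:empty,S:wait,W:car3-GO | queues: N=0 E=0 S=0 W=0

N: empty
E: empty
S: empty
W: empty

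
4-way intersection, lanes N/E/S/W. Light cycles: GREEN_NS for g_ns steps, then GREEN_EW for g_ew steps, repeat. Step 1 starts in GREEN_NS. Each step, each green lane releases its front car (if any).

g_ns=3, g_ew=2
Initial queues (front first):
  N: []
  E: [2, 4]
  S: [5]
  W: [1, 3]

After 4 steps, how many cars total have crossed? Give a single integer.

Step 1 [NS]: N:empty,E:wait,S:car5-GO,W:wait | queues: N=0 E=2 S=0 W=2
Step 2 [NS]: N:empty,E:wait,S:empty,W:wait | queues: N=0 E=2 S=0 W=2
Step 3 [NS]: N:empty,E:wait,S:empty,W:wait | queues: N=0 E=2 S=0 W=2
Step 4 [EW]: N:wait,E:car2-GO,S:wait,W:car1-GO | queues: N=0 E=1 S=0 W=1
Cars crossed by step 4: 3

Answer: 3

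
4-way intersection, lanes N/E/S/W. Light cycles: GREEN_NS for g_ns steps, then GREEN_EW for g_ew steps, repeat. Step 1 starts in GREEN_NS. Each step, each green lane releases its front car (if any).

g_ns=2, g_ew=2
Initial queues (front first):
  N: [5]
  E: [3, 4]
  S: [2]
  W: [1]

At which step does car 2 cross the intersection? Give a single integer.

Step 1 [NS]: N:car5-GO,E:wait,S:car2-GO,W:wait | queues: N=0 E=2 S=0 W=1
Step 2 [NS]: N:empty,E:wait,S:empty,W:wait | queues: N=0 E=2 S=0 W=1
Step 3 [EW]: N:wait,E:car3-GO,S:wait,W:car1-GO | queues: N=0 E=1 S=0 W=0
Step 4 [EW]: N:wait,E:car4-GO,S:wait,W:empty | queues: N=0 E=0 S=0 W=0
Car 2 crosses at step 1

1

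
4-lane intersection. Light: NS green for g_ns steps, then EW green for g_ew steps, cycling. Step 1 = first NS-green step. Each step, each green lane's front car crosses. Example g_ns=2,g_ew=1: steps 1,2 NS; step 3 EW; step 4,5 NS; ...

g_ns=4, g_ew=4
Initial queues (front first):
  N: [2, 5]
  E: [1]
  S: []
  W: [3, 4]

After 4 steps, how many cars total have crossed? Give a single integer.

Step 1 [NS]: N:car2-GO,E:wait,S:empty,W:wait | queues: N=1 E=1 S=0 W=2
Step 2 [NS]: N:car5-GO,E:wait,S:empty,W:wait | queues: N=0 E=1 S=0 W=2
Step 3 [NS]: N:empty,E:wait,S:empty,W:wait | queues: N=0 E=1 S=0 W=2
Step 4 [NS]: N:empty,E:wait,S:empty,W:wait | queues: N=0 E=1 S=0 W=2
Cars crossed by step 4: 2

Answer: 2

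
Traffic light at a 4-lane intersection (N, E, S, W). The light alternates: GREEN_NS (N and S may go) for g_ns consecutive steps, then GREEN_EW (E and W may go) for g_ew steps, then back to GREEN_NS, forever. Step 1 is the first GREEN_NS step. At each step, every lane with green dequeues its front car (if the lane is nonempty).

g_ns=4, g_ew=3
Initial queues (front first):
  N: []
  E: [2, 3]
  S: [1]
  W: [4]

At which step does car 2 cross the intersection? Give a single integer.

Step 1 [NS]: N:empty,E:wait,S:car1-GO,W:wait | queues: N=0 E=2 S=0 W=1
Step 2 [NS]: N:empty,E:wait,S:empty,W:wait | queues: N=0 E=2 S=0 W=1
Step 3 [NS]: N:empty,E:wait,S:empty,W:wait | queues: N=0 E=2 S=0 W=1
Step 4 [NS]: N:empty,E:wait,S:empty,W:wait | queues: N=0 E=2 S=0 W=1
Step 5 [EW]: N:wait,E:car2-GO,S:wait,W:car4-GO | queues: N=0 E=1 S=0 W=0
Step 6 [EW]: N:wait,E:car3-GO,S:wait,W:empty | queues: N=0 E=0 S=0 W=0
Car 2 crosses at step 5

5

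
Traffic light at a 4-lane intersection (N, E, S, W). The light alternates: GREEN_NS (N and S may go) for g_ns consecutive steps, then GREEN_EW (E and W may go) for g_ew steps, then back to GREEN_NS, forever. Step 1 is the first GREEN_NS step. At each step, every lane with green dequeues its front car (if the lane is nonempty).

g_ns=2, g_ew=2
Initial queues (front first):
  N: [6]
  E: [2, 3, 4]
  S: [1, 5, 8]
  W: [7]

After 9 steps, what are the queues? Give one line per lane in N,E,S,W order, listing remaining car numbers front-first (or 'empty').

Step 1 [NS]: N:car6-GO,E:wait,S:car1-GO,W:wait | queues: N=0 E=3 S=2 W=1
Step 2 [NS]: N:empty,E:wait,S:car5-GO,W:wait | queues: N=0 E=3 S=1 W=1
Step 3 [EW]: N:wait,E:car2-GO,S:wait,W:car7-GO | queues: N=0 E=2 S=1 W=0
Step 4 [EW]: N:wait,E:car3-GO,S:wait,W:empty | queues: N=0 E=1 S=1 W=0
Step 5 [NS]: N:empty,E:wait,S:car8-GO,W:wait | queues: N=0 E=1 S=0 W=0
Step 6 [NS]: N:empty,E:wait,S:empty,W:wait | queues: N=0 E=1 S=0 W=0
Step 7 [EW]: N:wait,E:car4-GO,S:wait,W:empty | queues: N=0 E=0 S=0 W=0

N: empty
E: empty
S: empty
W: empty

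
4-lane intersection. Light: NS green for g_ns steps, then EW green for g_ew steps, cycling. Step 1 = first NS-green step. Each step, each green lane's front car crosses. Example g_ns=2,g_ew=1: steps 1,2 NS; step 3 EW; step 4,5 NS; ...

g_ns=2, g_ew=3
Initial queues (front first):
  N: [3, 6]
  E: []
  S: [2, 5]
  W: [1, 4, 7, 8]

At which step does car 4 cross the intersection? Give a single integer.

Step 1 [NS]: N:car3-GO,E:wait,S:car2-GO,W:wait | queues: N=1 E=0 S=1 W=4
Step 2 [NS]: N:car6-GO,E:wait,S:car5-GO,W:wait | queues: N=0 E=0 S=0 W=4
Step 3 [EW]: N:wait,E:empty,S:wait,W:car1-GO | queues: N=0 E=0 S=0 W=3
Step 4 [EW]: N:wait,E:empty,S:wait,W:car4-GO | queues: N=0 E=0 S=0 W=2
Step 5 [EW]: N:wait,E:empty,S:wait,W:car7-GO | queues: N=0 E=0 S=0 W=1
Step 6 [NS]: N:empty,E:wait,S:empty,W:wait | queues: N=0 E=0 S=0 W=1
Step 7 [NS]: N:empty,E:wait,S:empty,W:wait | queues: N=0 E=0 S=0 W=1
Step 8 [EW]: N:wait,E:empty,S:wait,W:car8-GO | queues: N=0 E=0 S=0 W=0
Car 4 crosses at step 4

4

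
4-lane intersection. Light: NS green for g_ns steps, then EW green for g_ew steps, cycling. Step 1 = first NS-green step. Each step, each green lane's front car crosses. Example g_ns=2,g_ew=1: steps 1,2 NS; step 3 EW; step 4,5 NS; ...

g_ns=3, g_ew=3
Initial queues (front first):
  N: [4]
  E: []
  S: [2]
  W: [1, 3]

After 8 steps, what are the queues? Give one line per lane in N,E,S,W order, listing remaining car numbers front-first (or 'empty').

Step 1 [NS]: N:car4-GO,E:wait,S:car2-GO,W:wait | queues: N=0 E=0 S=0 W=2
Step 2 [NS]: N:empty,E:wait,S:empty,W:wait | queues: N=0 E=0 S=0 W=2
Step 3 [NS]: N:empty,E:wait,S:empty,W:wait | queues: N=0 E=0 S=0 W=2
Step 4 [EW]: N:wait,E:empty,S:wait,W:car1-GO | queues: N=0 E=0 S=0 W=1
Step 5 [EW]: N:wait,E:empty,S:wait,W:car3-GO | queues: N=0 E=0 S=0 W=0

N: empty
E: empty
S: empty
W: empty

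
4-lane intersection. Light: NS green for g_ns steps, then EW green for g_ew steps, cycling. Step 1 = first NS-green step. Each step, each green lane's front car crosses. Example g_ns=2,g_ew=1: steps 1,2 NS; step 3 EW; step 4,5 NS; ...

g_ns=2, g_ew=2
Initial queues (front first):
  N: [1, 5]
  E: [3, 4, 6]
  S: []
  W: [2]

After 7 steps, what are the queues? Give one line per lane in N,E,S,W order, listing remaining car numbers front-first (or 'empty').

Step 1 [NS]: N:car1-GO,E:wait,S:empty,W:wait | queues: N=1 E=3 S=0 W=1
Step 2 [NS]: N:car5-GO,E:wait,S:empty,W:wait | queues: N=0 E=3 S=0 W=1
Step 3 [EW]: N:wait,E:car3-GO,S:wait,W:car2-GO | queues: N=0 E=2 S=0 W=0
Step 4 [EW]: N:wait,E:car4-GO,S:wait,W:empty | queues: N=0 E=1 S=0 W=0
Step 5 [NS]: N:empty,E:wait,S:empty,W:wait | queues: N=0 E=1 S=0 W=0
Step 6 [NS]: N:empty,E:wait,S:empty,W:wait | queues: N=0 E=1 S=0 W=0
Step 7 [EW]: N:wait,E:car6-GO,S:wait,W:empty | queues: N=0 E=0 S=0 W=0

N: empty
E: empty
S: empty
W: empty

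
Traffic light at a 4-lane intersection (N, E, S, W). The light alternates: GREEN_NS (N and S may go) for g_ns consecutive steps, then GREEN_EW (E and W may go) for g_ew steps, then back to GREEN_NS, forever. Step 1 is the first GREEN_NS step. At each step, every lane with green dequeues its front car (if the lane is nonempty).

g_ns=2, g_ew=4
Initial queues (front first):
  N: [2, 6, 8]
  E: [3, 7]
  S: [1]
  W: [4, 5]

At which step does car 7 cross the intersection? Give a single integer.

Step 1 [NS]: N:car2-GO,E:wait,S:car1-GO,W:wait | queues: N=2 E=2 S=0 W=2
Step 2 [NS]: N:car6-GO,E:wait,S:empty,W:wait | queues: N=1 E=2 S=0 W=2
Step 3 [EW]: N:wait,E:car3-GO,S:wait,W:car4-GO | queues: N=1 E=1 S=0 W=1
Step 4 [EW]: N:wait,E:car7-GO,S:wait,W:car5-GO | queues: N=1 E=0 S=0 W=0
Step 5 [EW]: N:wait,E:empty,S:wait,W:empty | queues: N=1 E=0 S=0 W=0
Step 6 [EW]: N:wait,E:empty,S:wait,W:empty | queues: N=1 E=0 S=0 W=0
Step 7 [NS]: N:car8-GO,E:wait,S:empty,W:wait | queues: N=0 E=0 S=0 W=0
Car 7 crosses at step 4

4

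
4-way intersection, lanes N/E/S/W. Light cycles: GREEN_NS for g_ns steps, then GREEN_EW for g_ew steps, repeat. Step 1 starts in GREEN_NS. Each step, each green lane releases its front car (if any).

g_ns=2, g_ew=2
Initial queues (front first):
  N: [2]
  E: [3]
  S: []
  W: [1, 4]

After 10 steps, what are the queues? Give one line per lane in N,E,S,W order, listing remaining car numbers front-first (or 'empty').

Step 1 [NS]: N:car2-GO,E:wait,S:empty,W:wait | queues: N=0 E=1 S=0 W=2
Step 2 [NS]: N:empty,E:wait,S:empty,W:wait | queues: N=0 E=1 S=0 W=2
Step 3 [EW]: N:wait,E:car3-GO,S:wait,W:car1-GO | queues: N=0 E=0 S=0 W=1
Step 4 [EW]: N:wait,E:empty,S:wait,W:car4-GO | queues: N=0 E=0 S=0 W=0

N: empty
E: empty
S: empty
W: empty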